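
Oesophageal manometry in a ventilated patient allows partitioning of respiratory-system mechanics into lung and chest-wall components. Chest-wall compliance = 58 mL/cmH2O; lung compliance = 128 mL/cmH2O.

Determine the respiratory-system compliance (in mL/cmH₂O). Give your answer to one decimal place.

Lung and chest wall are elastances in series: 1/Crs = 1/CL + 1/Ccw.
1/Crs = 1/128 + 1/58 = 0.02505.
Crs = 39.92 mL/cmH2O.

39.9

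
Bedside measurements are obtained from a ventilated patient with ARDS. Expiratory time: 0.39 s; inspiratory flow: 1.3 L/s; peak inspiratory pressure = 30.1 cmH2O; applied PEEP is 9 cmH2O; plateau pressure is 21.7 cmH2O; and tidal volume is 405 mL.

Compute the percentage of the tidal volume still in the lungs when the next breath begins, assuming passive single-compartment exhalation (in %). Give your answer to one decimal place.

R = (PIP − Pplat)/V̇ = (30.1 − 21.7) / 1.3 = 8.4/1.3 = 6.462 cmH2O·s/L.
C = Vt/(Pplat − PEEP) = 405.0 / (21.7 − 9) = 405.0/12.7 = 31.89 mL/cmH2O.
τ = R × C = 6.462 × 0.03189 L/cmH2O = 0.2061 s.
Fraction remaining at end-expiration = e^(−Te/τ) = e^(−0.39/0.2061) = 0.1507 → 15.07%.

15.1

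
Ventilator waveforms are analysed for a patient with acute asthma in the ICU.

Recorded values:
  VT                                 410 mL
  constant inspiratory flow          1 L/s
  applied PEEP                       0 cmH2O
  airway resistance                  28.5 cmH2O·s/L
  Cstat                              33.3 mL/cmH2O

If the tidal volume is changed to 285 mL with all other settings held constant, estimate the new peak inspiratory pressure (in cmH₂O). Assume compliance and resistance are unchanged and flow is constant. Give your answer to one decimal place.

37.1

PIP = Vt/C + R·V̇ + PEEP (constant-flow equation of motion).
Only the elastic term changes: ΔPIP = ΔVt / C = (285 − 410) / 33.3 = -3.754 cmH2O.
Original PIP = 410/33.3 + 28.5×1 + 0 = 40.812 cmH2O; new PIP = 40.812 + (-3.754) = 37.058 cmH2O.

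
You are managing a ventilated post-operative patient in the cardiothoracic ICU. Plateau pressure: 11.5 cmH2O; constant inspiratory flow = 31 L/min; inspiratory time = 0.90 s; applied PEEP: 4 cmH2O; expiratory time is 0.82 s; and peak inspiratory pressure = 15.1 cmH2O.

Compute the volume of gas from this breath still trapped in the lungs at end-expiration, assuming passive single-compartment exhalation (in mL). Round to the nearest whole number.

70

Flow: 31 L/min ÷ 60 = 0.5167 L/s.
Vt = flow × Ti = 0.5167 L/s × 0.90 s × 1000 mL/L = 465.03 mL.
R = (PIP − Pplat)/V̇ = (15.1 − 11.5) / 0.5167 = 3.6/0.5167 = 6.967 cmH2O·s/L.
C = Vt/(Pplat − PEEP) = 465.03 / (11.5 − 4) = 465.03/7.5 = 62.004 mL/cmH2O.
τ = R × C = 6.967 × 0.062 L/cmH2O = 0.432 s.
Fraction remaining = e^(−Te/τ) = e^(−0.82/0.432) = 0.1498.
Trapped volume = 465.03 × 0.1498 = 69.661 mL.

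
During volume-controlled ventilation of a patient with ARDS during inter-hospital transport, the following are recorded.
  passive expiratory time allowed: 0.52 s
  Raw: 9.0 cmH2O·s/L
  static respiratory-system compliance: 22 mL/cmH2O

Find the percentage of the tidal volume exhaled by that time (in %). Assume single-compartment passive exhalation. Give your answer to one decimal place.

92.8

τ = R × C = 9.0 × 22 mL/cmH2O = 9.0 × 0.022 L/cmH2O = 0.198 s.
Passive exhalation: V(t)/V₀ = e^(−t/τ) = e^(−0.52/0.198) = 0.07235.
Fraction exhaled = 1 − 0.07235 = 0.9277 → 92.77%.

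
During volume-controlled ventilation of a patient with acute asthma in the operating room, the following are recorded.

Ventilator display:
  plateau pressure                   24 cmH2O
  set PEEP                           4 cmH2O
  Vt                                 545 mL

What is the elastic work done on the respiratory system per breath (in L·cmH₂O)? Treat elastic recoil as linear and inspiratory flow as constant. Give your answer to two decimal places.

Elastic work ≈ ½ × (Pplat − PEEP) × Vt = 0.5 × (24 − 4) × 0.545 L = 0.5 × 20.0 × 0.545 = 5.45 L·cmH2O.

5.45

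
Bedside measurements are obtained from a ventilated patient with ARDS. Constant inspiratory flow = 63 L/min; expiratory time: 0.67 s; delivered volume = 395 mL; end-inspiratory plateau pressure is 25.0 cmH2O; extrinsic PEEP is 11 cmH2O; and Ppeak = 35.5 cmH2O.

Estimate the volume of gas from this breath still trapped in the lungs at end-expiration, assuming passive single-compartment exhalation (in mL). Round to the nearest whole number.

Flow: 63 L/min ÷ 60 = 1.05 L/s.
R = (PIP − Pplat)/V̇ = (35.5 − 25.0) / 1.05 = 10.5/1.05 = 10.0 cmH2O·s/L.
C = Vt/(Pplat − PEEP) = 395.0 / (25.0 − 11) = 395.0/14.0 = 28.214 mL/cmH2O.
τ = R × C = 10.0 × 0.02821 L/cmH2O = 0.2821 s.
Fraction remaining = e^(−Te/τ) = e^(−0.67/0.2821) = 0.09301.
Trapped volume = 395.0 × 0.09301 = 36.739 mL.

37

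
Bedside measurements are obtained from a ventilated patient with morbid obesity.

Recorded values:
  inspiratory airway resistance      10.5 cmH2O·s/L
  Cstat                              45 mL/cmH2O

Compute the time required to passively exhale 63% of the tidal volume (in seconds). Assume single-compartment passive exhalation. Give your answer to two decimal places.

τ = R × C = 10.5 × 45 mL/cmH2O = 10.5 × 0.045 L/cmH2O = 0.4725 s.
Exhaled fraction f = 1 − e^(−t/τ) → t = −τ·ln(1 − f) = −0.4725·ln(0.37) = 0.4698 s.

0.47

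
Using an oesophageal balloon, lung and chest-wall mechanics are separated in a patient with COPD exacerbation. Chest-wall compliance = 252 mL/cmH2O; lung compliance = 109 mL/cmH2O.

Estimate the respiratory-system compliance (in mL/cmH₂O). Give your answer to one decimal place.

Lung and chest wall are elastances in series: 1/Crs = 1/CL + 1/Ccw.
1/Crs = 1/109 + 1/252 = 0.01314.
Crs = 76.104 mL/cmH2O.

76.1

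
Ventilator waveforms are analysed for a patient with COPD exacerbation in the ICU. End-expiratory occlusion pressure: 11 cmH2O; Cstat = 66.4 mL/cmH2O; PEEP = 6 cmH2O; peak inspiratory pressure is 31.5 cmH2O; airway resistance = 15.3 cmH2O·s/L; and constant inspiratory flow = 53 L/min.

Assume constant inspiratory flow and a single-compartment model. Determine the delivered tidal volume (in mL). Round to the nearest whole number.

464

Flow: 53 L/min ÷ 60 = 0.8833 L/s.
Total PEEP = 11 cmH2O (set 6 + intrinsic 5); this is the baseline alveolar pressure.
Equation of motion (constant flow): PIP = Vt/C + R·V̇ + PEEP.
Vt/C = PIP − R·V̇ − PEEP = 31.5 − 13.514 − 11 = 6.986 cmH2O.
Vt = C × 6.986 = 66.4 × 6.986 = 463.87 mL.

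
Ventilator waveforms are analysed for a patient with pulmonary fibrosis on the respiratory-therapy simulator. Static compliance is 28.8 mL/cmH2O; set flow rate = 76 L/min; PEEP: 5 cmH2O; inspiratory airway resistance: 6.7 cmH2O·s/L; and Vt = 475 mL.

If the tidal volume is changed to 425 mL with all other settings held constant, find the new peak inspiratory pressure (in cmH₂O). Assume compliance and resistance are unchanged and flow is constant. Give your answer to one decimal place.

Flow: 76 L/min ÷ 60 = 1.2667 L/s.
PIP = Vt/C + R·V̇ + PEEP (constant-flow equation of motion).
Only the elastic term changes: ΔPIP = ΔVt / C = (425 − 475) / 28.8 = -1.736 cmH2O.
Original PIP = 475/28.8 + 6.7×1.2667 + 5 = 29.98 cmH2O; new PIP = 29.98 + (-1.736) = 28.244 cmH2O.

28.2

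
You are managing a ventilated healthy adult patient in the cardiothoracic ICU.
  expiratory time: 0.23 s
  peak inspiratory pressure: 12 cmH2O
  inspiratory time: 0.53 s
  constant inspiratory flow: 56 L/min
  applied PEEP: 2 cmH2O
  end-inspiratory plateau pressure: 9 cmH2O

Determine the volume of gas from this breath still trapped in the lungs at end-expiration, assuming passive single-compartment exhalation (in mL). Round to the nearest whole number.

180

Flow: 56 L/min ÷ 60 = 0.9333 L/s.
Vt = flow × Ti = 0.9333 L/s × 0.53 s × 1000 mL/L = 494.65 mL.
R = (PIP − Pplat)/V̇ = (12 − 9) / 0.9333 = 3.0/0.9333 = 3.214 cmH2O·s/L.
C = Vt/(Pplat − PEEP) = 494.65 / (9 − 2) = 494.65/7.0 = 70.664 mL/cmH2O.
τ = R × C = 3.214 × 0.07066 L/cmH2O = 0.2271 s.
Fraction remaining = e^(−Te/τ) = e^(−0.23/0.2271) = 0.3632.
Trapped volume = 494.65 × 0.3632 = 179.66 mL.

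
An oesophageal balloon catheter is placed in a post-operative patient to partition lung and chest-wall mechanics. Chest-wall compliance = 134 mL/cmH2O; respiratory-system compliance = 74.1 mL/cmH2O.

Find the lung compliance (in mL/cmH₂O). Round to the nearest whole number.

1/CL = 1/Crs − 1/Ccw.
1/CL = 1/74.1 − 1/134 = 0.006033.
CL = 165.76 mL/cmH2O.

166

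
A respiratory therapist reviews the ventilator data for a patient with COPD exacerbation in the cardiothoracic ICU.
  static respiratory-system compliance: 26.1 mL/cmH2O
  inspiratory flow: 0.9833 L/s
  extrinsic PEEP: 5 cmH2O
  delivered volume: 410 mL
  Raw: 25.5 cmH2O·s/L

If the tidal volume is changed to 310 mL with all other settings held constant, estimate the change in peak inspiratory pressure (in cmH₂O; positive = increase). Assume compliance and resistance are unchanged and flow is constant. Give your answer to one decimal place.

PIP = Vt/C + R·V̇ + PEEP (constant-flow equation of motion).
Only the elastic term changes: ΔPIP = ΔVt / C = (310 − 410) / 26.1 = -3.831 cmH2O.

-3.8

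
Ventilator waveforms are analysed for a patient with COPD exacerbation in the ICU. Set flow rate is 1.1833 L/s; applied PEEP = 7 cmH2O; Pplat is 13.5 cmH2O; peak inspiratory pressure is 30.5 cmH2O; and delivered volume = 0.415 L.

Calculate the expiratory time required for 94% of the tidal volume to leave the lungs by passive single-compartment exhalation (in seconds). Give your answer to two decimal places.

2.58

R = (PIP − Pplat)/V̇ = (30.5 − 13.5) / 1.1833 = 17.0/1.1833 = 14.367 cmH2O·s/L.
C = Vt/(Pplat − PEEP) = 415.0 / (13.5 − 7) = 415.0/6.5 = 63.846 mL/cmH2O.
τ = R × C = 14.367 × 0.06385 L/cmH2O = 0.9173 s.
t = −τ·ln(1 − 0.94) = −0.9173·ln(0.06) = 2.581 s.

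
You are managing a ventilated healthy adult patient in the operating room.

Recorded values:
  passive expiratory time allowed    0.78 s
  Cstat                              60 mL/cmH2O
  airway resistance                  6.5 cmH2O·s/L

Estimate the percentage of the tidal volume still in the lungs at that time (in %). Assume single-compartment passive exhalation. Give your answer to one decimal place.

τ = R × C = 6.5 × 60 mL/cmH2O = 6.5 × 0.060 L/cmH2O = 0.39 s.
Passive exhalation: V(t)/V₀ = e^(−t/τ) = e^(−0.78/0.39) = 0.1353.
Fraction remaining = 0.1353 → 13.53%.

13.5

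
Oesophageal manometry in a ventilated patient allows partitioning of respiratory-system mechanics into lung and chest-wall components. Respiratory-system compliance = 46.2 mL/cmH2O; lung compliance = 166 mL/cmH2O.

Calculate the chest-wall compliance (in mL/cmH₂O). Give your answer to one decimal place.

64.0

1/Ccw = 1/Crs − 1/CL.
1/Ccw = 1/46.2 − 1/166 = 0.01562.
Ccw = 64.02 mL/cmH2O.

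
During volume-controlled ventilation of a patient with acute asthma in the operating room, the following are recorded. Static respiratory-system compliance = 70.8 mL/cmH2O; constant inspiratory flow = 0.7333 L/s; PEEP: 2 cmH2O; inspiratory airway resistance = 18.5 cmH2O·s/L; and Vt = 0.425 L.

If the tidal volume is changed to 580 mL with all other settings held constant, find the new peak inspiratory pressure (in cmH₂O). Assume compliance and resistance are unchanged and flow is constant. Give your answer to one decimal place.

23.8

PIP = Vt/C + R·V̇ + PEEP (constant-flow equation of motion).
Only the elastic term changes: ΔPIP = ΔVt / C = (580 − 425) / 70.8 = 2.189 cmH2O.
Original PIP = 425/70.8 + 18.5×0.7333 + 2 = 21.569 cmH2O; new PIP = 21.569 + (2.189) = 23.758 cmH2O.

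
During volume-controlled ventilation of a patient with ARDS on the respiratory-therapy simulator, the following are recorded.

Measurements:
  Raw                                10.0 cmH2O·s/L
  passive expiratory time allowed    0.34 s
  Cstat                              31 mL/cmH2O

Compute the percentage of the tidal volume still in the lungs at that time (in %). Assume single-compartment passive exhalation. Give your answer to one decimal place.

τ = R × C = 10.0 × 31 mL/cmH2O = 10.0 × 0.031 L/cmH2O = 0.31 s.
Passive exhalation: V(t)/V₀ = e^(−t/τ) = e^(−0.34/0.31) = 0.3339.
Fraction remaining = 0.3339 → 33.39%.

33.4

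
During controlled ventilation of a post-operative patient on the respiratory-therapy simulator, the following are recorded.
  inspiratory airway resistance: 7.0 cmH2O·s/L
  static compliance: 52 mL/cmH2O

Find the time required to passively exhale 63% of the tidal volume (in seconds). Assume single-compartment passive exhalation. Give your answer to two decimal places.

τ = R × C = 7.0 × 52 mL/cmH2O = 7.0 × 0.052 L/cmH2O = 0.364 s.
Exhaled fraction f = 1 − e^(−t/τ) → t = −τ·ln(1 − f) = −0.364·ln(0.37) = 0.3619 s.

0.36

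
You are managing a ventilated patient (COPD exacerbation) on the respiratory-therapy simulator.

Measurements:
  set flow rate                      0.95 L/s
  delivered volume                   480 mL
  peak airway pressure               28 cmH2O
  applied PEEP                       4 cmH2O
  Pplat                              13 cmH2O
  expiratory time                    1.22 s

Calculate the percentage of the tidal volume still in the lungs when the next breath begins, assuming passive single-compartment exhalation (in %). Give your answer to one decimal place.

R = (PIP − Pplat)/V̇ = (28 − 13) / 0.95 = 15.0/0.95 = 15.789 cmH2O·s/L.
C = Vt/(Pplat − PEEP) = 480.0 / (13 − 4) = 480.0/9.0 = 53.333 mL/cmH2O.
τ = R × C = 15.789 × 0.05333 L/cmH2O = 0.842 s.
Fraction remaining at end-expiration = e^(−Te/τ) = e^(−1.22/0.842) = 0.2348 → 23.48%.

23.5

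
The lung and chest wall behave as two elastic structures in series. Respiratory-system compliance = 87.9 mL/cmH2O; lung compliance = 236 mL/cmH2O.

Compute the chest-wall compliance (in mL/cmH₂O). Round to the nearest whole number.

1/Ccw = 1/Crs − 1/CL.
1/Ccw = 1/87.9 − 1/236 = 0.007139.
Ccw = 140.08 mL/cmH2O.

140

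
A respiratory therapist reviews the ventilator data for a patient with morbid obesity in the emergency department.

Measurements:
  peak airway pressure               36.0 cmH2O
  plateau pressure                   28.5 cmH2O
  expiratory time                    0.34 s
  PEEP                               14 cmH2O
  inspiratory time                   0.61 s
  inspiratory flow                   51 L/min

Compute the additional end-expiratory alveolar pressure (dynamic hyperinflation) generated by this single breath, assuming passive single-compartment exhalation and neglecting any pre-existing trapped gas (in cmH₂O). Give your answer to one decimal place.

Flow: 51 L/min ÷ 60 = 0.85 L/s.
Vt = flow × Ti = 0.85 L/s × 0.61 s × 1000 mL/L = 518.5 mL.
R = (PIP − Pplat)/V̇ = (36.0 − 28.5) / 0.85 = 7.5/0.85 = 8.824 cmH2O·s/L.
C = Vt/(Pplat − PEEP) = 518.5 / (28.5 − 14) = 518.5/14.5 = 35.759 mL/cmH2O.
τ = R × C = 8.824 × 0.03576 L/cmH2O = 0.3155 s.
Fraction remaining = e^(−Te/τ) = e^(−0.34/0.3155) = 0.3404; trapped volume = 518.5 × 0.3404 = 176.5 mL.
Additional alveolar pressure from trapping ≈ V_trapped / C = 176.5 / 35.759 = 4.936 cmH2O.

4.9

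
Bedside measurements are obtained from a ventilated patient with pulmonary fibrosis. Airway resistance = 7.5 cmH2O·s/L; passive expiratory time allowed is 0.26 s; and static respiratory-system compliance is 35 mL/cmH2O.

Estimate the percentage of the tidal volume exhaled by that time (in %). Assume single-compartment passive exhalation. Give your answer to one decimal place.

τ = R × C = 7.5 × 35 mL/cmH2O = 7.5 × 0.035 L/cmH2O = 0.2625 s.
Passive exhalation: V(t)/V₀ = e^(−t/τ) = e^(−0.26/0.2625) = 0.3714.
Fraction exhaled = 1 − 0.3714 = 0.6286 → 62.86%.

62.9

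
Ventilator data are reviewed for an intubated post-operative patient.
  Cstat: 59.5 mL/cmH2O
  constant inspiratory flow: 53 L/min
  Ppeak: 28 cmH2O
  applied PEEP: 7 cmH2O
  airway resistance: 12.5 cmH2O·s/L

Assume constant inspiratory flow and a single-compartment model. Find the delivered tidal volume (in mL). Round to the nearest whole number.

Flow: 53 L/min ÷ 60 = 0.8833 L/s.
Equation of motion (constant flow): PIP = Vt/C + R·V̇ + PEEP.
Vt/C = PIP − R·V̇ − PEEP = 28 − 11.041 − 7 = 9.959 cmH2O.
Vt = C × 9.959 = 59.5 × 9.959 = 592.56 mL.

593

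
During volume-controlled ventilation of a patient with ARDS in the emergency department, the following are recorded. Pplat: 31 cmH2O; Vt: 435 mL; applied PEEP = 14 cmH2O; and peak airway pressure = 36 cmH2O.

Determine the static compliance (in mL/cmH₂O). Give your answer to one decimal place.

25.6

Cstat = Vt / (Pplat − PEEP) = 435 / (31 − 14) = 435 / 17.0 = 25.588 mL/cmH2O.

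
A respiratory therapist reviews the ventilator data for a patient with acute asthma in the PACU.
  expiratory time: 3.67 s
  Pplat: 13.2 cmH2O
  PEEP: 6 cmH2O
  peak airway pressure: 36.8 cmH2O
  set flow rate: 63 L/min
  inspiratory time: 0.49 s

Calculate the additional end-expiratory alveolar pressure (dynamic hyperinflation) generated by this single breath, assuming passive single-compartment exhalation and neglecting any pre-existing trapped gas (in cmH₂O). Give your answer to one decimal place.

0.7

Flow: 63 L/min ÷ 60 = 1.05 L/s.
Vt = flow × Ti = 1.05 L/s × 0.49 s × 1000 mL/L = 514.5 mL.
R = (PIP − Pplat)/V̇ = (36.8 − 13.2) / 1.05 = 23.6/1.05 = 22.476 cmH2O·s/L.
C = Vt/(Pplat − PEEP) = 514.5 / (13.2 − 6) = 514.5/7.2 = 71.458 mL/cmH2O.
τ = R × C = 22.476 × 0.07146 L/cmH2O = 1.606 s.
Fraction remaining = e^(−Te/τ) = e^(−3.67/1.606) = 0.1018; trapped volume = 514.5 × 0.1018 = 52.376 mL.
Additional alveolar pressure from trapping ≈ V_trapped / C = 52.376 / 71.458 = 0.733 cmH2O.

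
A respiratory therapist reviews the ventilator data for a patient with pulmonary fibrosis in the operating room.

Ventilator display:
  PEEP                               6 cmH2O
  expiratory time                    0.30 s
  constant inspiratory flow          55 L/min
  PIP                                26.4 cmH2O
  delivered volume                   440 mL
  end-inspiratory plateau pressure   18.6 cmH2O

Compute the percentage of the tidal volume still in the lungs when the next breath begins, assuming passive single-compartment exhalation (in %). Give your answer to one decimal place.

36.4

Flow: 55 L/min ÷ 60 = 0.9167 L/s.
R = (PIP − Pplat)/V̇ = (26.4 − 18.6) / 0.9167 = 7.8/0.9167 = 8.509 cmH2O·s/L.
C = Vt/(Pplat − PEEP) = 440.0 / (18.6 − 6) = 440.0/12.6 = 34.921 mL/cmH2O.
τ = R × C = 8.509 × 0.03492 L/cmH2O = 0.2971 s.
Fraction remaining at end-expiration = e^(−Te/τ) = e^(−0.30/0.2971) = 0.3643 → 36.43%.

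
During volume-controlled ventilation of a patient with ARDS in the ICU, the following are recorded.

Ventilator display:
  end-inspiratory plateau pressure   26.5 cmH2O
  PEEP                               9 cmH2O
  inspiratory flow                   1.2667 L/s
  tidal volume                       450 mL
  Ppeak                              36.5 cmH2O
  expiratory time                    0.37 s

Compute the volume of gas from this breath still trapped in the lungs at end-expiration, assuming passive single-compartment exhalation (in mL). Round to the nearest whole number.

73

R = (PIP − Pplat)/V̇ = (36.5 − 26.5) / 1.2667 = 10.0/1.2667 = 7.895 cmH2O·s/L.
C = Vt/(Pplat − PEEP) = 450.0 / (26.5 − 9) = 450.0/17.5 = 25.714 mL/cmH2O.
τ = R × C = 7.895 × 0.02571 L/cmH2O = 0.203 s.
Fraction remaining = e^(−Te/τ) = e^(−0.37/0.203) = 0.1616.
Trapped volume = 450.0 × 0.1616 = 72.72 mL.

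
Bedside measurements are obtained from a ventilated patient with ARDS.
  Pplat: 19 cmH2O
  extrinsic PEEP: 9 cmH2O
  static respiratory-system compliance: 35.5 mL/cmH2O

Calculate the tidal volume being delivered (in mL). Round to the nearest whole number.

Vt = Cstat × (Pplat − PEEP) = 35.5 × (19 − 9) = 35.5 × 10.0 = 355.0 mL.

355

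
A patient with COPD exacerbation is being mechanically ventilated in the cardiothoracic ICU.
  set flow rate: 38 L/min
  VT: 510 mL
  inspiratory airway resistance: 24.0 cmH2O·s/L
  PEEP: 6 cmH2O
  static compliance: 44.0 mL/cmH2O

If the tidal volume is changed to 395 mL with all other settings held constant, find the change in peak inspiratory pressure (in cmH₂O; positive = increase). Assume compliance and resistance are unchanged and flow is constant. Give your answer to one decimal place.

-2.6

PIP = Vt/C + R·V̇ + PEEP (constant-flow equation of motion).
Only the elastic term changes: ΔPIP = ΔVt / C = (395 − 510) / 44.0 = -2.614 cmH2O.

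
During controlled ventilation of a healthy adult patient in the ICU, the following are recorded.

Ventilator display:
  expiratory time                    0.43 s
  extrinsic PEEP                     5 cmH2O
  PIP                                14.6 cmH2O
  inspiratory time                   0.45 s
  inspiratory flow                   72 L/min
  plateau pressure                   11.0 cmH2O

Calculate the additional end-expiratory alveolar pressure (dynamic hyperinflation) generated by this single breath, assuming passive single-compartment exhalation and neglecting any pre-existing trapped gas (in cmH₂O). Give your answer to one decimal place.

Flow: 72 L/min ÷ 60 = 1.2 L/s.
Vt = flow × Ti = 1.2 L/s × 0.45 s × 1000 mL/L = 540.0 mL.
R = (PIP − Pplat)/V̇ = (14.6 − 11.0) / 1.2 = 3.6/1.2 = 3.0 cmH2O·s/L.
C = Vt/(Pplat − PEEP) = 540.0 / (11.0 − 5) = 540.0/6.0 = 90.0 mL/cmH2O.
τ = R × C = 3.0 × 0.09 L/cmH2O = 0.27 s.
Fraction remaining = e^(−Te/τ) = e^(−0.43/0.27) = 0.2034; trapped volume = 540.0 × 0.2034 = 109.84 mL.
Additional alveolar pressure from trapping ≈ V_trapped / C = 109.84 / 90.0 = 1.22 cmH2O.

1.2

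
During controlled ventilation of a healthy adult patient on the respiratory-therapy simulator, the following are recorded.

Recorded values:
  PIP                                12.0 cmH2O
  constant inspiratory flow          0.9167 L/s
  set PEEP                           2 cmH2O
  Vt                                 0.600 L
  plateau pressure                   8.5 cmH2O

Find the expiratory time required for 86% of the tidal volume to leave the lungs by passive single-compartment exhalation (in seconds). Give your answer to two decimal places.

0.69

R = (PIP − Pplat)/V̇ = (12.0 − 8.5) / 0.9167 = 3.5/0.9167 = 3.818 cmH2O·s/L.
C = Vt/(Pplat − PEEP) = 600.0 / (8.5 − 2) = 600.0/6.5 = 92.308 mL/cmH2O.
τ = R × C = 3.818 × 0.09231 L/cmH2O = 0.3524 s.
t = −τ·ln(1 − 0.86) = −0.3524·ln(0.14) = 0.6929 s.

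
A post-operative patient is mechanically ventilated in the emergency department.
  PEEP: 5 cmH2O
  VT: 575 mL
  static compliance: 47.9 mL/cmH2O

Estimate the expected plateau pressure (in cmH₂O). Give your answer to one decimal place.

17.0

Pplat = PEEP + Vt / Cstat = 5 + 575 / 47.9 = 5 + 12.004 = 17.004 cmH2O.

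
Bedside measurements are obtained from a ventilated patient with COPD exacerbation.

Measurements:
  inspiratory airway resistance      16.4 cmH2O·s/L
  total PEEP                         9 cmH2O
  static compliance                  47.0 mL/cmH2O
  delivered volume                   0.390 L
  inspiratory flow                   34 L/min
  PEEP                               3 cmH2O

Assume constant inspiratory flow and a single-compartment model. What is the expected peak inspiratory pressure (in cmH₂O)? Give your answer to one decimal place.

26.6

Flow: 34 L/min ÷ 60 = 0.5667 L/s.
Total PEEP = 9 cmH2O (set 3 + intrinsic 6); this is the baseline alveolar pressure.
Equation of motion (constant flow): PIP = Vt/C + R·V̇ + PEEP.
PIP = 390/47.0 + 16.4×0.5667 + 9 = 8.298 + 9.294 + 9 = 26.592 cmH2O.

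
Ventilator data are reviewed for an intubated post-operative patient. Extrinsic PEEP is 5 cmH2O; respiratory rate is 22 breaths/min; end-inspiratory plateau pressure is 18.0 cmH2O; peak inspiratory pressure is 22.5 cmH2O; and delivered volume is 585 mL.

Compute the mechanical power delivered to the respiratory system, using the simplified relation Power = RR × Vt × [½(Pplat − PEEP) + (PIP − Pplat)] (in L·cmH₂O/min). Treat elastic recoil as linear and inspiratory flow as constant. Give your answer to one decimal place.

Per-breath work = Vt × [½(Pplat−PEEP) + (PIP−Pplat)] = 0.585 × [0.5×13.0 + 4.5] = 0.585 × 11.0 = 6.435 L·cmH2O.
Power = 22 × 6.435 = 141.57 L·cmH2O/min.

141.6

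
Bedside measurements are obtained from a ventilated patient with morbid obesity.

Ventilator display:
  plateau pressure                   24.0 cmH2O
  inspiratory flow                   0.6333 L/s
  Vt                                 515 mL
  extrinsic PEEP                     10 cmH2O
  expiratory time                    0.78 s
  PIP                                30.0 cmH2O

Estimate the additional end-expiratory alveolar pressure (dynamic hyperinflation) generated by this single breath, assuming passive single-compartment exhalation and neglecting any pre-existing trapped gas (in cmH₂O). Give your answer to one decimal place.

1.5

R = (PIP − Pplat)/V̇ = (30.0 − 24.0) / 0.6333 = 6.0/0.6333 = 9.474 cmH2O·s/L.
C = Vt/(Pplat − PEEP) = 515.0 / (24.0 − 10) = 515.0/14.0 = 36.786 mL/cmH2O.
τ = R × C = 9.474 × 0.03679 L/cmH2O = 0.3485 s.
Fraction remaining = e^(−Te/τ) = e^(−0.78/0.3485) = 0.1067; trapped volume = 515.0 × 0.1067 = 54.951 mL.
Additional alveolar pressure from trapping ≈ V_trapped / C = 54.951 / 36.786 = 1.494 cmH2O.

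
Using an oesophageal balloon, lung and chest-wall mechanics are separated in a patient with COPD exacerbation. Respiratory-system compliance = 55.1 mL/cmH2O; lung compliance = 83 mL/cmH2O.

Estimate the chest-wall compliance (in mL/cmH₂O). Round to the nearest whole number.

1/Ccw = 1/Crs − 1/CL.
1/Ccw = 1/55.1 − 1/83 = 0.006101.
Ccw = 163.91 mL/cmH2O.

164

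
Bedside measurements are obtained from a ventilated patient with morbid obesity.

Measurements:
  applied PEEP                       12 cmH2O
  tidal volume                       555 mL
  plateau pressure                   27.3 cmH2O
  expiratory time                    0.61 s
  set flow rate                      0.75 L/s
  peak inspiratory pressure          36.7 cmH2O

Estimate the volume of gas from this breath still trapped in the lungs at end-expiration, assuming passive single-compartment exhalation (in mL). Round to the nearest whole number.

145

R = (PIP − Pplat)/V̇ = (36.7 − 27.3) / 0.75 = 9.4/0.75 = 12.533 cmH2O·s/L.
C = Vt/(Pplat − PEEP) = 555.0 / (27.3 − 12) = 555.0/15.3 = 36.275 mL/cmH2O.
τ = R × C = 12.533 × 0.03628 L/cmH2O = 0.4547 s.
Fraction remaining = e^(−Te/τ) = e^(−0.61/0.4547) = 0.2614.
Trapped volume = 555.0 × 0.2614 = 145.08 mL.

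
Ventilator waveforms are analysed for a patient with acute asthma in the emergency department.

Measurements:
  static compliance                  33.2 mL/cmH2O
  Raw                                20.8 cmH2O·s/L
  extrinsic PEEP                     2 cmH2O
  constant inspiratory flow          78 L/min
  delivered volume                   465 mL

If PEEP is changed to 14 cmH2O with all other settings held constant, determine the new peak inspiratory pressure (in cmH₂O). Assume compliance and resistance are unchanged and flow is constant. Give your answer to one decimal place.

55.0

Flow: 78 L/min ÷ 60 = 1.3 L/s.
PIP = Vt/C + R·V̇ + PEEP (constant-flow equation of motion).
Only the baseline term changes: ΔPIP = ΔPEEP = 14 − 2 = 12.0 cmH2O.
Original PIP = 465/33.2 + 20.8×1.3 + 2 = 43.046 cmH2O; new PIP = 43.046 + (12.0) = 55.046 cmH2O.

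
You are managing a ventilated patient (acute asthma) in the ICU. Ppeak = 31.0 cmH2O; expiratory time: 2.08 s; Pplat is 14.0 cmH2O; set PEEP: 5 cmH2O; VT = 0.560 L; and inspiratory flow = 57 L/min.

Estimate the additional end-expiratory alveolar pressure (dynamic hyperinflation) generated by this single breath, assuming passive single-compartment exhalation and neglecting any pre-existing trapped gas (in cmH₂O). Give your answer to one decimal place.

Flow: 57 L/min ÷ 60 = 0.95 L/s.
R = (PIP − Pplat)/V̇ = (31.0 − 14.0) / 0.95 = 17.0/0.95 = 17.895 cmH2O·s/L.
C = Vt/(Pplat − PEEP) = 560.0 / (14.0 − 5) = 560.0/9.0 = 62.222 mL/cmH2O.
τ = R × C = 17.895 × 0.06222 L/cmH2O = 1.113 s.
Fraction remaining = e^(−Te/τ) = e^(−2.08/1.113) = 0.1543; trapped volume = 560.0 × 0.1543 = 86.408 mL.
Additional alveolar pressure from trapping ≈ V_trapped / C = 86.408 / 62.222 = 1.389 cmH2O.

1.4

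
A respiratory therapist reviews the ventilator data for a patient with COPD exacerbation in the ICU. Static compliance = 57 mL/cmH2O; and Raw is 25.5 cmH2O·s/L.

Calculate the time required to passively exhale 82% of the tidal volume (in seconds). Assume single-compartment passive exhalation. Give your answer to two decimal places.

2.49

τ = R × C = 25.5 × 57 mL/cmH2O = 25.5 × 0.057 L/cmH2O = 1.454 s.
Exhaled fraction f = 1 − e^(−t/τ) → t = −τ·ln(1 − f) = −1.454·ln(0.18) = 2.493 s.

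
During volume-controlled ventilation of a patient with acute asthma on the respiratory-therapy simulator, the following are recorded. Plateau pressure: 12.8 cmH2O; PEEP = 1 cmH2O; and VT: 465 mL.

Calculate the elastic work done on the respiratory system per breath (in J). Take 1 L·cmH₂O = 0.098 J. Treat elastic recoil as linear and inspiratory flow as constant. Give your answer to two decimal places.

Elastic work ≈ ½ × (Pplat − PEEP) × Vt = 0.5 × (12.8 − 1) × 0.465 L = 0.5 × 11.8 × 0.465 = 2.744 L·cmH2O.
× 0.098 J/(L·cmH2O) → 0.2689 J.

0.27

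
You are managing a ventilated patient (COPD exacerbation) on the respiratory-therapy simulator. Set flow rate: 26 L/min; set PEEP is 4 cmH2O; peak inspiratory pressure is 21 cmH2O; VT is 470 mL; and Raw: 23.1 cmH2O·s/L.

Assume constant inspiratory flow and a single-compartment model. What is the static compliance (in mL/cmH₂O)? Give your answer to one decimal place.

67.2

Flow: 26 L/min ÷ 60 = 0.4333 L/s.
Equation of motion (constant flow): PIP = Vt/C + R·V̇ + PEEP.
Vt/C = PIP − R·V̇ − PEEP = 21 − 23.1×0.4333 − 4 = 21 − 10.009 − 4 = 6.991 cmH2O.
C = Vt / 6.991 = 470 / 6.991 = 67.229 mL/cmH2O.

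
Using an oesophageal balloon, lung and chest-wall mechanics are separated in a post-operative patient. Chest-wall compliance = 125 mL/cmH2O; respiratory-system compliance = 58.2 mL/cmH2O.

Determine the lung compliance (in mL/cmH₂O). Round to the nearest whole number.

1/CL = 1/Crs − 1/Ccw.
1/CL = 1/58.2 − 1/125 = 0.009182.
CL = 108.91 mL/cmH2O.

109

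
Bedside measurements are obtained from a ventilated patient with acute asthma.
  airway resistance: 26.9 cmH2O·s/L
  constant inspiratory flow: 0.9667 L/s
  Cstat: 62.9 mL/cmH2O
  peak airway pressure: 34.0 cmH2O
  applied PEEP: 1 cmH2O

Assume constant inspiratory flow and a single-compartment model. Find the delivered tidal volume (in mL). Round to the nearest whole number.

440

Equation of motion (constant flow): PIP = Vt/C + R·V̇ + PEEP.
Vt/C = PIP − R·V̇ − PEEP = 34.0 − 26.004 − 1 = 6.996 cmH2O.
Vt = C × 6.996 = 62.9 × 6.996 = 440.05 mL.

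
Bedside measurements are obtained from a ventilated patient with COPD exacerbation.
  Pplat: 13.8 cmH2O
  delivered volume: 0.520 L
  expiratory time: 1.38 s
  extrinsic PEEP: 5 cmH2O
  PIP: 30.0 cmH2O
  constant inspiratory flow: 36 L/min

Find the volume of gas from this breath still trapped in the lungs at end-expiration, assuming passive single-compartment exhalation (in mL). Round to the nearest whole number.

219

Flow: 36 L/min ÷ 60 = 0.6 L/s.
R = (PIP − Pplat)/V̇ = (30.0 − 13.8) / 0.6 = 16.2/0.6 = 27.0 cmH2O·s/L.
C = Vt/(Pplat − PEEP) = 520.0 / (13.8 − 5) = 520.0/8.8 = 59.091 mL/cmH2O.
τ = R × C = 27.0 × 0.05909 L/cmH2O = 1.595 s.
Fraction remaining = e^(−Te/τ) = e^(−1.38/1.595) = 0.421.
Trapped volume = 520.0 × 0.421 = 218.92 mL.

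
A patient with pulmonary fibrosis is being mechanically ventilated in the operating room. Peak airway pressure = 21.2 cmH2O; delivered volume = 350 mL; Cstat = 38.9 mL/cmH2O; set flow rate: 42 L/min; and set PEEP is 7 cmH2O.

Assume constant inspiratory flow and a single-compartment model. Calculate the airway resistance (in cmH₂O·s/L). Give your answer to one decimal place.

7.4

Flow: 42 L/min ÷ 60 = 0.7 L/s.
Equation of motion (constant flow): PIP = Vt/C + R·V̇ + PEEP.
R·V̇ = PIP − Vt/C − PEEP = 21.2 − 350/38.9 − 7 = 21.2 − 8.997 − 7 = 5.203 cmH2O.
R = 5.203 / 0.7 = 7.433 cmH2O·s/L.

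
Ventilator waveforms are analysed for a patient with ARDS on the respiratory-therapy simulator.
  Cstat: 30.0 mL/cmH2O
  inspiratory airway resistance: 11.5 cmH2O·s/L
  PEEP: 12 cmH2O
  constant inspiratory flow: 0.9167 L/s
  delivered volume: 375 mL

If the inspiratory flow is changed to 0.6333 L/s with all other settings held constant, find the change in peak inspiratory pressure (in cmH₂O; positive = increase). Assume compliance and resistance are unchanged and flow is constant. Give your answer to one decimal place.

PIP = Vt/C + R·V̇ + PEEP (constant-flow equation of motion).
Only the resistive term changes: ΔPIP = R × ΔV̇ = 11.5 × (0.6333 − 0.9167) = 11.5 × -0.2834 = -3.259 cmH2O.

-3.3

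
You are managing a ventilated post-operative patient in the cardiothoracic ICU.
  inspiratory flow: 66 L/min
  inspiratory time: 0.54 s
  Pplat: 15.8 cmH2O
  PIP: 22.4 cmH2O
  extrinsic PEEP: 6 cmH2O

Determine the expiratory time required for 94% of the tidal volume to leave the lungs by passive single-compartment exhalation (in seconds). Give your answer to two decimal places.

Flow: 66 L/min ÷ 60 = 1.1 L/s.
Vt = flow × Ti = 1.1 L/s × 0.54 s × 1000 mL/L = 594.0 mL.
R = (PIP − Pplat)/V̇ = (22.4 − 15.8) / 1.1 = 6.6/1.1 = 6.0 cmH2O·s/L.
C = Vt/(Pplat − PEEP) = 594.0 / (15.8 − 6) = 594.0/9.8 = 60.612 mL/cmH2O.
τ = R × C = 6.0 × 0.06061 L/cmH2O = 0.3637 s.
t = −τ·ln(1 − 0.94) = −0.3637·ln(0.06) = 1.023 s.

1.02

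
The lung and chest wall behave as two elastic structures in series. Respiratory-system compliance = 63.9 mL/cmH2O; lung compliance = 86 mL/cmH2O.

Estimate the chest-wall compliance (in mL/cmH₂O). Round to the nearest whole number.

1/Ccw = 1/Crs − 1/CL.
1/Ccw = 1/63.9 − 1/86 = 0.004022.
Ccw = 248.63 mL/cmH2O.

249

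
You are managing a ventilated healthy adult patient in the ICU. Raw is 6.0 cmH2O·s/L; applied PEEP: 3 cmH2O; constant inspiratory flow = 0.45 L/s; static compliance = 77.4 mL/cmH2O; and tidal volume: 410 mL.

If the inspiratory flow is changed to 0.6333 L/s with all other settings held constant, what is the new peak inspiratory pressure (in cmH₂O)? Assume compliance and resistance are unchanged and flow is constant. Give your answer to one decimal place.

PIP = Vt/C + R·V̇ + PEEP (constant-flow equation of motion).
Only the resistive term changes: ΔPIP = R × ΔV̇ = 6.0 × (0.6333 − 0.45) = 6.0 × 0.1833 = 1.1 cmH2O.
Original PIP = 410/77.4 + 6.0×0.45 + 3 = 10.997 cmH2O; new PIP = 10.997 + (1.1) = 12.097 cmH2O.

12.1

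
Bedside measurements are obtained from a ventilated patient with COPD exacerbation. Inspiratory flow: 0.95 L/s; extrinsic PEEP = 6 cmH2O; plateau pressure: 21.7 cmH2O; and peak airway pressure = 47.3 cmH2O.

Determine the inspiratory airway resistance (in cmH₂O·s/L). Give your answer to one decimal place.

Raw = (PIP − Pplat) / flow = (47.3 − 21.7) / 0.95 = 25.6 / 0.95 = 26.947 cmH2O·s/L.

26.9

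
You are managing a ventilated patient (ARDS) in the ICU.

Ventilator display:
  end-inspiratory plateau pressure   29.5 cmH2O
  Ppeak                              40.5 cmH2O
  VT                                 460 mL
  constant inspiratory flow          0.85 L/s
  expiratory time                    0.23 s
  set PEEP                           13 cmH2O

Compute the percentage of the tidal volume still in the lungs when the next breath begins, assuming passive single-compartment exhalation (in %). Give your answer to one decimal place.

R = (PIP − Pplat)/V̇ = (40.5 − 29.5) / 0.85 = 11.0/0.85 = 12.941 cmH2O·s/L.
C = Vt/(Pplat − PEEP) = 460.0 / (29.5 − 13) = 460.0/16.5 = 27.879 mL/cmH2O.
τ = R × C = 12.941 × 0.02788 L/cmH2O = 0.3608 s.
Fraction remaining at end-expiration = e^(−Te/τ) = e^(−0.23/0.3608) = 0.5286 → 52.86%.

52.9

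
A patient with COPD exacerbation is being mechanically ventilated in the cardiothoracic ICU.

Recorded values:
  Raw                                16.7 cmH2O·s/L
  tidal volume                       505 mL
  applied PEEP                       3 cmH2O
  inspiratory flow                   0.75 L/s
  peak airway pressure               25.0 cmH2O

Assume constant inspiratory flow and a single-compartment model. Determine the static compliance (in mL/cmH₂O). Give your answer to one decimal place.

Equation of motion (constant flow): PIP = Vt/C + R·V̇ + PEEP.
Vt/C = PIP − R·V̇ − PEEP = 25.0 − 16.7×0.75 − 3 = 25.0 − 12.525 − 3 = 9.475 cmH2O.
C = Vt / 9.475 = 505 / 9.475 = 53.298 mL/cmH2O.

53.3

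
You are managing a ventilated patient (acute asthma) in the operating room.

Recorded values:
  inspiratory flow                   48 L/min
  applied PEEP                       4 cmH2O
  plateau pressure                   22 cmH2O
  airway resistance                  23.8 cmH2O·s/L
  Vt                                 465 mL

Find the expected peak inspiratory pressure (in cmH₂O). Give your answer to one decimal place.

41.0

Flow: 48 L/min ÷ 60 = 0.8 L/s.
PIP = Pplat + Raw × flow = 22 + 23.8 × 0.8 = 22 + 19.04 = 41.04 cmH2O.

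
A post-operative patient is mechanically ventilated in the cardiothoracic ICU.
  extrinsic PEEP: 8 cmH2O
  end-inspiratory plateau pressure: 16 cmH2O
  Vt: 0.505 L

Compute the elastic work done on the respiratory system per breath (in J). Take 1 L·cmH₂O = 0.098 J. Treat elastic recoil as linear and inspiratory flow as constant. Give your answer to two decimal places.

0.20

Elastic work ≈ ½ × (Pplat − PEEP) × Vt = 0.5 × (16 − 8) × 0.505 L = 0.5 × 8.0 × 0.505 = 2.02 L·cmH2O.
× 0.098 J/(L·cmH2O) → 0.198 J.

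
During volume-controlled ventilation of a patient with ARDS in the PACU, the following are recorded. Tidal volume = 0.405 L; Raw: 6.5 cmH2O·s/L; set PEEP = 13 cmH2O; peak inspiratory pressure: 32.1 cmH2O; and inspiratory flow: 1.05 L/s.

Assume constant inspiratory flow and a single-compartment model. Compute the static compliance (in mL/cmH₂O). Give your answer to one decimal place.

33.0

Equation of motion (constant flow): PIP = Vt/C + R·V̇ + PEEP.
Vt/C = PIP − R·V̇ − PEEP = 32.1 − 6.5×1.05 − 13 = 32.1 − 6.825 − 13 = 12.275 cmH2O.
C = Vt / 12.275 = 405 / 12.275 = 32.994 mL/cmH2O.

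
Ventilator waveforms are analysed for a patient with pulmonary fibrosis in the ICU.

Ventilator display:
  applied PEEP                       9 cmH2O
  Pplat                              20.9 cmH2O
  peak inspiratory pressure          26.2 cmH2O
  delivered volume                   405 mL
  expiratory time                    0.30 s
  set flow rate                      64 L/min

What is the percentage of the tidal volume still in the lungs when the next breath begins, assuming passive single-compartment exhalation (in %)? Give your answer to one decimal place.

Flow: 64 L/min ÷ 60 = 1.0667 L/s.
R = (PIP − Pplat)/V̇ = (26.2 − 20.9) / 1.0667 = 5.3/1.0667 = 4.969 cmH2O·s/L.
C = Vt/(Pplat − PEEP) = 405.0 / (20.9 − 9) = 405.0/11.9 = 34.034 mL/cmH2O.
τ = R × C = 4.969 × 0.03403 L/cmH2O = 0.1691 s.
Fraction remaining at end-expiration = e^(−Te/τ) = e^(−0.30/0.1691) = 0.1696 → 16.96%.

17.0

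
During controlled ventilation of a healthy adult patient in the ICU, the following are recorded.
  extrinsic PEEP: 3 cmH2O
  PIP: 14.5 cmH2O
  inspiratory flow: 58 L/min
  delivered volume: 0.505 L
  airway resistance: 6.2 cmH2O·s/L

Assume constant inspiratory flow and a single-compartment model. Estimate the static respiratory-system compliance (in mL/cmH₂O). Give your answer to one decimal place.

Flow: 58 L/min ÷ 60 = 0.9667 L/s.
Equation of motion (constant flow): PIP = Vt/C + R·V̇ + PEEP.
Vt/C = PIP − R·V̇ − PEEP = 14.5 − 6.2×0.9667 − 3 = 14.5 − 5.994 − 3 = 5.506 cmH2O.
C = Vt / 5.506 = 505 / 5.506 = 91.718 mL/cmH2O.

91.7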